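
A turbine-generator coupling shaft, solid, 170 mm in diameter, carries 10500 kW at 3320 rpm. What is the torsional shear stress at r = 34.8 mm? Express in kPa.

12800 kPa

ω = 2π·3320/60 = 347.7 rad/s, so T = P/ω = 10500×10³ / 347.7 = 30200 N·m.
J = πd⁴/32 = π(0.170)⁴/32 = 8.200×10^-5 m⁴.
Shear stress varies linearly with radius: τ = T·r/J = 30200 × 0.0348 / 8.200×10^-5 = 1.282×10^7 Pa.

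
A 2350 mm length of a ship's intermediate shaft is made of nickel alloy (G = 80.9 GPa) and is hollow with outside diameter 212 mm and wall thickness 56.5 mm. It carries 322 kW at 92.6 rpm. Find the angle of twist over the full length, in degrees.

ω = 2π·92.6/60 = 9.697 rad/s, so T = P/ω = 322×10³ / 9.697 = 33210 N·m.
J = π(d_o⁴ − d_i⁴)/32 = π(0.212⁴ − 0.0990⁴)/32 = 1.889×10^-4 m⁴.
θ = T·L/(G·J) = 33210 × 2.35 / (80.9×10⁹ × 1.889×10^-4) = 5.107×10^-3 rad.

0.293°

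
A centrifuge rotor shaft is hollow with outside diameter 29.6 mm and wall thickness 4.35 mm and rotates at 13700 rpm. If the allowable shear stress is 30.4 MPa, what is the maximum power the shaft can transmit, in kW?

167 kW

J = π(d_o⁴ − d_i⁴)/32 = π(0.0296⁴ − 0.0209⁴)/32 = 5.663×10^-8 m⁴.
T_max = τ_allow·J/r = 3.04×10^7 × 5.663×10^-8 / 0.0148 = 116.3 N·m.
ω = 2π·13700/60 = 1435 rad/s, so P_max = T_max·ω = 1.669×10^5 W.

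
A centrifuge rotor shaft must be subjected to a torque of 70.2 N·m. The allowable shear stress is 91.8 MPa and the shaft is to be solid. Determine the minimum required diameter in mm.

For a solid shaft τ_max = 16T/(πd³), so d = (16T/(π τ_allow))^(1/3) = (16·70.20/(π·9.18×10^7))^(1/3) = 0.01573 m.

15.7 mm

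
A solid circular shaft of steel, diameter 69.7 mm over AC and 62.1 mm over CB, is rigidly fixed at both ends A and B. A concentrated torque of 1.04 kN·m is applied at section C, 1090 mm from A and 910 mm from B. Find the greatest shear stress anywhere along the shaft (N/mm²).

Compatibility: T_A·a/J_AC = T_B·b/J_CB with T_A + T_B = T₀.
J_AC = 2.32×10^-6 m⁴, J_CB = 1.46×10^-6 m⁴, so T_A = T₀·(J_AC/a)/((J_AC/a)+(J_CB/b)) = 592.7 N·m, T_B = 447.3 N·m.
τ in each portion: τ_AC = 8.91×10^6 Pa, τ_CB = 9.51×10^6 Pa; maximum is in CB.
τ_max = T_CB·r/J = 447.3·0.0311/1.46×10^-6 = 9.513×10^6 Pa.

9.51 N/mm²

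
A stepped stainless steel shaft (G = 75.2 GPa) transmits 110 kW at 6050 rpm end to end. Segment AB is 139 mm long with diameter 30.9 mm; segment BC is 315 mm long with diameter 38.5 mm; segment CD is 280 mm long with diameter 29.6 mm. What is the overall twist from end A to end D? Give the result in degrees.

ω = 2π·6050/60 = 633.6 rad/s, so T = P/ω = 110×10³ / 633.6 = 173.6 N·m.
J_AB = π(0.0309)⁴/32 = 8.95×10^-8 m⁴; J_BC = π(0.0385)⁴/32 = 2.16×10^-7 m⁴; J_CD = π(0.0296)⁴/32 = 7.54×10^-8 m⁴.
θ = (T/G)·Σ L_i/J_i = (173.6/75.2×10⁹)·(0.139/8.95×10^-8 + 0.315/2.16×10^-7 + 0.280/7.54×10^-8) = 0.01554 rad.

0.890°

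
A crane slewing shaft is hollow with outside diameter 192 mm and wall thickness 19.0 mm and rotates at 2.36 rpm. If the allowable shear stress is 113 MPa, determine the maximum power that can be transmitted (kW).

J = π(d_o⁴ − d_i⁴)/32 = π(0.192⁴ − 0.154⁴)/32 = 7.820×10^-5 m⁴.
T_max = τ_allow·J/r = 1.13×10^8 × 7.820×10^-5 / 0.0960 = 92040 N·m.
ω = 2π·2.36/60 = 0.2471 rad/s, so P_max = T_max·ω = 2.275×10^4 W.

22.7 kW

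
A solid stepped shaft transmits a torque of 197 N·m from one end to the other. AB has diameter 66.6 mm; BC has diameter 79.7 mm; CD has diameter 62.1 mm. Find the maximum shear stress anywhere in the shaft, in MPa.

Under the same torque, τ_max = 16T/(πd³) is largest where d is smallest — segment CD (d = 62.1 mm).
τ_max = 16·197.0/(π·(0.0621)³) = 4.189×10^6 Pa.

4.19 MPa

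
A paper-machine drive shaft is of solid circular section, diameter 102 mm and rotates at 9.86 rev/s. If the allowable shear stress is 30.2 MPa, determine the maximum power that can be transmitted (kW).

J = πd⁴/32 = π(0.102)⁴/32 = 1.063×10^-5 m⁴.
T_max = τ_allow·J/r = 3.02×10^7 × 1.063×10^-5 / 0.0510 = 6293 N·m.
ω = 2π·9.86 = 61.95 rad/s, so P_max = T_max·ω = 3.898×10^5 W.

390 kW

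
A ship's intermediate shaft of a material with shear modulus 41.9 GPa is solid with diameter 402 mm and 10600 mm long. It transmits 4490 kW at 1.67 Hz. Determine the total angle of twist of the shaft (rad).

ω = 2π·1.67 = 10.49 rad/s, so T = P/ω = 4490×10³ / 10.49 = 427900 N·m.
J = πd⁴/32 = π(0.402)⁴/32 = 2.564×10^-3 m⁴.
θ = T·L/(G·J) = 427900 × 10.6 / (41.9×10⁹ × 2.564×10^-3) = 0.04222 rad.

0.0422 rad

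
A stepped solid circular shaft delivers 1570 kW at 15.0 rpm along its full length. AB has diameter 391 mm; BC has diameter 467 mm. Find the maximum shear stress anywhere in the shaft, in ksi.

12.4 ksi

ω = 2π·15.0/60 = 1.571 rad/s, so T = P/ω = 1570×10³ / 1.571 = 999500 N·m.
Under the same torque, τ_max = 16T/(πd³) is largest where d is smallest — segment AB (d = 391 mm).
τ_max = 16·999500/(π·(0.391)³) = 8.516×10^7 Pa.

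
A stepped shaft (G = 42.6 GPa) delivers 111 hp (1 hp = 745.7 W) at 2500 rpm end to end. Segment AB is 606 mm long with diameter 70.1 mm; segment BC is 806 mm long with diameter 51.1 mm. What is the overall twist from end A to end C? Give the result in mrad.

10.8 mrad

ω = 2π·2500/60 = 261.8 rad/s, so T = P/ω = 111×745.7 / 261.8 = 316.2 N·m.
J_AB = π(0.0701)⁴/32 = 2.37×10^-6 m⁴; J_BC = π(0.0511)⁴/32 = 6.69×10^-7 m⁴.
θ = (T/G)·Σ L_i/J_i = (316.2/42.6×10⁹)·(0.606/2.37×10^-6 + 0.806/6.69×10^-7) = 0.01083 rad.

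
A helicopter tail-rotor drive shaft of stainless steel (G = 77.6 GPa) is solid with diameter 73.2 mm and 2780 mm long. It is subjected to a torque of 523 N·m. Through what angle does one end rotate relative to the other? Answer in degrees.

J = πd⁴/32 = π(0.0732)⁴/32 = 2.819×10^-6 m⁴.
θ = T·L/(G·J) = 523.0 × 2.78 / (77.6×10⁹ × 2.819×10^-6) = 6.647×10^-3 rad.

0.381°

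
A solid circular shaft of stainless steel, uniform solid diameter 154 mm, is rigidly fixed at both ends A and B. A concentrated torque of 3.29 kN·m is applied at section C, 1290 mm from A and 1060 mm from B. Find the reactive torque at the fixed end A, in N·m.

1480 N·m

With uniform GJ and both ends fixed, compatibility θ_AC = θ_CB gives T_A·a = T_B·b, together with T_A + T_B = T₀.
T_A = T₀·b/(a+b) = 3290·1060/2350 = 1484 N·m; T_B = 1806 N·m.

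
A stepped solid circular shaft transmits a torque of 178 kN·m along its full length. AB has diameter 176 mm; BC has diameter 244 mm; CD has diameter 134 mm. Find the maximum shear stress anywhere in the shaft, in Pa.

3.77e8 Pa

Under the same torque, τ_max = 16T/(πd³) is largest where d is smallest — segment CD (d = 134 mm).
τ_max = 16·178000/(π·(0.134)³) = 3.768×10^8 Pa.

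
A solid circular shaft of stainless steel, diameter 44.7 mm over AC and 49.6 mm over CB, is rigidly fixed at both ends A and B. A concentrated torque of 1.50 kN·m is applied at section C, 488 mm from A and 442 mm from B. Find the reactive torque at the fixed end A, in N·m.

Compatibility: T_A·a/J_AC = T_B·b/J_CB with T_A + T_B = T₀.
J_AC = 3.92×10^-7 m⁴, J_CB = 5.94×10^-7 m⁴, so T_A = T₀·(J_AC/a)/((J_AC/a)+(J_CB/b)) = 561.0 N·m, T_B = 939.0 N·m.

561 N·m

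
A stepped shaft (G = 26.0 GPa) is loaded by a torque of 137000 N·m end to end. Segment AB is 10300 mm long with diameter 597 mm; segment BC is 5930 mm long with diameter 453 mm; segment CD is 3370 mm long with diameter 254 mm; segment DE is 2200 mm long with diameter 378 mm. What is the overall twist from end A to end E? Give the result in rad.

J_AB = π(0.597)⁴/32 = 0.0125 m⁴; J_BC = π(0.453)⁴/32 = 4.13×10^-3 m⁴; J_CD = π(0.254)⁴/32 = 4.09×10^-4 m⁴; J_DE = π(0.378)⁴/32 = 2.00×10^-3 m⁴.
θ = (T/G)·Σ L_i/J_i = (137000/26.0×10⁹)·(10.3/0.0125 + 5.93/4.13×10^-3 + 3.37/4.09×10^-4 + 2.20/2.00×10^-3) = 0.06115 rad.

0.0611 rad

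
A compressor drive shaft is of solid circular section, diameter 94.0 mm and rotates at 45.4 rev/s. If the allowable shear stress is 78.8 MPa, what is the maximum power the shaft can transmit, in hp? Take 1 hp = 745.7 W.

4920 hp

J = πd⁴/32 = π(0.0940)⁴/32 = 7.665×10^-6 m⁴.
T_max = τ_allow·J/r = 7.88×10^7 × 7.665×10^-6 / 0.0470 = 12850 N·m.
ω = 2π·45.4 = 285.3 rad/s, so P_max = T_max·ω = 3.666×10^6 W.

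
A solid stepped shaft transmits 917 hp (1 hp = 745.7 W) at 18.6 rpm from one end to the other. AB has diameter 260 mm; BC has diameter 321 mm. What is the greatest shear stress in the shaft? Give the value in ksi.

14.8 ksi

ω = 2π·18.6/60 = 1.948 rad/s, so T = P/ω = 917×745.7 / 1.948 = 351100 N·m.
Under the same torque, τ_max = 16T/(πd³) is largest where d is smallest — segment AB (d = 260 mm).
τ_max = 16·351100/(π·(0.260)³) = 1.017×10^8 Pa.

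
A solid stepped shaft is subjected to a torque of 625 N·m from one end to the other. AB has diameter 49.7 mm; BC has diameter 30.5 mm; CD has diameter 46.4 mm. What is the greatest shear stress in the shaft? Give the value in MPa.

Under the same torque, τ_max = 16T/(πd³) is largest where d is smallest — segment BC (d = 30.5 mm).
τ_max = 16·625.0/(π·(0.0305)³) = 1.122×10^8 Pa.

112 MPa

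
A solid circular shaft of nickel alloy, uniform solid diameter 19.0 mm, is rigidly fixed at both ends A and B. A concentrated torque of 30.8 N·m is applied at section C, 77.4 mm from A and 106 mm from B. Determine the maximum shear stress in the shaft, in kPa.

With uniform GJ and both ends fixed, compatibility θ_AC = θ_CB gives T_A·a = T_B·b, together with T_A + T_B = T₀.
T_A = T₀·b/(a+b) = 30.80·106/183.4 = 17.80 N·m; T_B = 13.00 N·m.
τ in each portion: τ_AC = 1.32×10^7 Pa, τ_CB = 9.65×10^6 Pa; maximum is in AC.
τ_max = T_AC·r/J = 17.80·0.00950/1.28×10^-8 = 1.322×10^7 Pa.

13200 kPa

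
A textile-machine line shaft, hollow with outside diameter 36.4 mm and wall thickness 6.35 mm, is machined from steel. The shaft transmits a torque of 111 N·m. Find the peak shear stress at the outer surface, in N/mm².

J = π(d_o⁴ − d_i⁴)/32 = π(0.0364⁴ − 0.0237⁴)/32 = 1.414×10^-7 m⁴.
τ_max = T·r/J = 111.0 × 0.0182 / 1.414×10^-7 = 1.429×10^7 Pa.

14.3 N/mm²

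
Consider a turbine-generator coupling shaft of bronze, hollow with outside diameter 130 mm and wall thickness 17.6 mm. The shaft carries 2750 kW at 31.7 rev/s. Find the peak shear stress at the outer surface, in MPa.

ω = 2π·31.7 = 199.2 rad/s, so T = P/ω = 2750×10³ / 199.2 = 13810 N·m.
J = π(d_o⁴ − d_i⁴)/32 = π(0.130⁴ − 0.0948⁴)/32 = 2.011×10^-5 m⁴.
τ_max = T·r/J = 13810 × 0.0650 / 2.011×10^-5 = 4.463×10^7 Pa.

44.6 MPa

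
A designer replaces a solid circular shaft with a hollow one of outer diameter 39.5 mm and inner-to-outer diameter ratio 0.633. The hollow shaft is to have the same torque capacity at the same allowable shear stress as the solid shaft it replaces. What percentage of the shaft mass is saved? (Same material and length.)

Equal τ_max and T ⇒ the solid shaft needs d_s³ = d_o³(1−k⁴), so d_s = 39.5·(1−0.633⁴)^(1/3) = 37.26 mm.
Area ratio A_h/A_s = d_o²(1−k²)/d_s² = (1−k²)/(1−k⁴)^(2/3) = 0.6735.
Mass saving = 1 − 0.6735 = 32.7 %.

32.7 %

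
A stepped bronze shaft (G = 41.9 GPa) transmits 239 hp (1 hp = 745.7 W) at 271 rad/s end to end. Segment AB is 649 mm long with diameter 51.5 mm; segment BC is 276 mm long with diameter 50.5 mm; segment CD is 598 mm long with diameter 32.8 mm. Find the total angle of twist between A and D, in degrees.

5.97°

ω = 271 rad/s, so T = P/ω = 239×745.7 / 271.0 = 657.6 N·m.
J_AB = π(0.0515)⁴/32 = 6.91×10^-7 m⁴; J_BC = π(0.0505)⁴/32 = 6.39×10^-7 m⁴; J_CD = π(0.0328)⁴/32 = 1.14×10^-7 m⁴.
θ = (T/G)·Σ L_i/J_i = (657.6/41.9×10⁹)·(0.649/6.91×10^-7 + 0.276/6.39×10^-7 + 0.598/1.14×10^-7) = 0.1041 rad.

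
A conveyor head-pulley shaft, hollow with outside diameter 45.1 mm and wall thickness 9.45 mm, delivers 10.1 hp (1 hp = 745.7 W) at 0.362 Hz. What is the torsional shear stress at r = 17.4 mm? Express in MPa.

ω = 2π·0.362 = 2.275 rad/s, so T = P/ω = 10.1×745.7 / 2.275 = 3311 N·m.
J = π(d_o⁴ − d_i⁴)/32 = π(0.0451⁴ − 0.0262⁴)/32 = 3.599×10^-7 m⁴.
Shear stress varies linearly with radius: τ = T·r/J = 3311 × 0.0174 / 3.599×10^-7 = 1.601×10^8 Pa.

160 MPa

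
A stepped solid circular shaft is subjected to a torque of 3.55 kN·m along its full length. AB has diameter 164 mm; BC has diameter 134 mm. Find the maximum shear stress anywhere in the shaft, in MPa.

7.51 MPa

Under the same torque, τ_max = 16T/(πd³) is largest where d is smallest — segment BC (d = 134 mm).
τ_max = 16·3550/(π·(0.134)³) = 7.514×10^6 Pa.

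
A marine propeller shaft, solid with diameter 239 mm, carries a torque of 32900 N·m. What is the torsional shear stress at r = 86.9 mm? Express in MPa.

8.93 MPa

J = πd⁴/32 = π(0.239)⁴/32 = 3.203×10^-4 m⁴.
Shear stress varies linearly with radius: τ = T·r/J = 32900 × 0.0869 / 3.203×10^-4 = 8.925×10^6 Pa.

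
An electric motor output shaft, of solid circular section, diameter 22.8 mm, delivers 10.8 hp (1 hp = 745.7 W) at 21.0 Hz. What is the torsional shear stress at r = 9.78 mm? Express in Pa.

2.25e7 Pa

ω = 2π·21.0 = 131.9 rad/s, so T = P/ω = 10.8×745.7 / 131.9 = 61.04 N·m.
J = πd⁴/32 = π(0.0228)⁴/32 = 2.653×10^-8 m⁴.
Shear stress varies linearly with radius: τ = T·r/J = 61.04 × 0.00978 / 2.653×10^-8 = 2.250×10^7 Pa.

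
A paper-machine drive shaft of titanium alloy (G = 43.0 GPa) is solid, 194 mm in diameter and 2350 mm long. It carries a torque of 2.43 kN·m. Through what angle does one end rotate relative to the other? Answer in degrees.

0.0547°

J = πd⁴/32 = π(0.194)⁴/32 = 1.391×10^-4 m⁴.
θ = T·L/(G·J) = 2430 × 2.35 / (43.0×10⁹ × 1.391×10^-4) = 9.550×10^-4 rad.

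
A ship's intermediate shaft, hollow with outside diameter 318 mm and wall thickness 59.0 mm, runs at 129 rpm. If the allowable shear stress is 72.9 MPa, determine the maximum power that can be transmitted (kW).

5250 kW

J = π(d_o⁴ − d_i⁴)/32 = π(0.318⁴ − 0.200⁴)/32 = 8.469×10^-4 m⁴.
T_max = τ_allow·J/r = 7.29×10^7 × 8.469×10^-4 / 0.159 = 388300 N·m.
ω = 2π·129/60 = 13.51 rad/s, so P_max = T_max·ω = 5.245×10^6 W.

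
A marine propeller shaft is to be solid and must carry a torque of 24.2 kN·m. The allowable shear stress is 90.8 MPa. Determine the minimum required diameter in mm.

For a solid shaft τ_max = 16T/(πd³), so d = (16T/(π τ_allow))^(1/3) = (16·24200/(π·9.08×10^7))^(1/3) = 0.1107 m.

111 mm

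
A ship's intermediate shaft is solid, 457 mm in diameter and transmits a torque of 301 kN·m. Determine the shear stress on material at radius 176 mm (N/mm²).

12.4 N/mm²

J = πd⁴/32 = π(0.457)⁴/32 = 4.282×10^-3 m⁴.
Shear stress varies linearly with radius: τ = T·r/J = 301000 × 0.176 / 4.282×10^-3 = 1.237×10^7 Pa.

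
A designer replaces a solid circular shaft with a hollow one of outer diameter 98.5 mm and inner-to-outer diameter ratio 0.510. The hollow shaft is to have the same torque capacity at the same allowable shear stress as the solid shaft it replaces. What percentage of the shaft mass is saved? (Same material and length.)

22.5 %

Equal τ_max and T ⇒ the solid shaft needs d_s³ = d_o³(1−k⁴), so d_s = 98.5·(1−0.510⁴)^(1/3) = 96.23 mm.
Area ratio A_h/A_s = d_o²(1−k²)/d_s² = (1−k²)/(1−k⁴)^(2/3) = 0.7753.
Mass saving = 1 − 0.7753 = 22.5 %.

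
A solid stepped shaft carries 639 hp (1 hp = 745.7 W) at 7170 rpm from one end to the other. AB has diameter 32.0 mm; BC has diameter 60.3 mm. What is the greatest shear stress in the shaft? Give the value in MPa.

ω = 2π·7170/60 = 750.8 rad/s, so T = P/ω = 639×745.7 / 750.8 = 634.6 N·m.
Under the same torque, τ_max = 16T/(πd³) is largest where d is smallest — segment AB (d = 32.0 mm).
τ_max = 16·634.6/(π·(0.0320)³) = 9.864×10^7 Pa.

98.6 MPa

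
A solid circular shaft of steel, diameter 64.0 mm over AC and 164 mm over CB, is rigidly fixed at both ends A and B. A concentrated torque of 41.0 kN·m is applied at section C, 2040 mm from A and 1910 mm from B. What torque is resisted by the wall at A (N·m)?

871 N·m

Compatibility: T_A·a/J_AC = T_B·b/J_CB with T_A + T_B = T₀.
J_AC = 1.65×10^-6 m⁴, J_CB = 7.10×10^-5 m⁴, so T_A = T₀·(J_AC/a)/((J_AC/a)+(J_CB/b)) = 871.4 N·m, T_B = 40130 N·m.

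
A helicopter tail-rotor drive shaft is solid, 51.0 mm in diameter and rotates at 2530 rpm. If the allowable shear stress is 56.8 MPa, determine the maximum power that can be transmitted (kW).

J = πd⁴/32 = π(0.0510)⁴/32 = 6.642×10^-7 m⁴.
T_max = τ_allow·J/r = 5.68×10^7 × 6.642×10^-7 / 0.0255 = 1479 N·m.
ω = 2π·2530/60 = 264.9 rad/s, so P_max = T_max·ω = 3.920×10^5 W.

392 kW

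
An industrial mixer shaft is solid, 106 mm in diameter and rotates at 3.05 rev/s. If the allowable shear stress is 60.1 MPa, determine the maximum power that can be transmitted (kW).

269 kW

J = πd⁴/32 = π(0.106)⁴/32 = 1.239×10^-5 m⁴.
T_max = τ_allow·J/r = 6.01×10^7 × 1.239×10^-5 / 0.0530 = 14050 N·m.
ω = 2π·3.05 = 19.16 rad/s, so P_max = T_max·ω = 2.693×10^5 W.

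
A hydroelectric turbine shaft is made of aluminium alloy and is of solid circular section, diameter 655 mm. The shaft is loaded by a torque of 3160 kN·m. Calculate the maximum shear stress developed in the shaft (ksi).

J = πd⁴/32 = π(0.655)⁴/32 = 0.01807 m⁴.
τ_max = T·r/J = 3.160e6 × 0.328 / 0.01807 = 5.727×10^7 Pa.

8.31 ksi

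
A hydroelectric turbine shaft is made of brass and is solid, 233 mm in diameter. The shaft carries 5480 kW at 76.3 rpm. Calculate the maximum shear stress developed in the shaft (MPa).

276 MPa

ω = 2π·76.3/60 = 7.990 rad/s, so T = P/ω = 5480×10³ / 7.990 = 685800 N·m.
J = πd⁴/32 = π(0.233)⁴/32 = 2.894×10^-4 m⁴.
τ_max = T·r/J = 685800 × 0.117 / 2.894×10^-4 = 2.761×10^8 Pa.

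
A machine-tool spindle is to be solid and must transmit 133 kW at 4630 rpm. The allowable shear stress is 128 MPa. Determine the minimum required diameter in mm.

ω = 2π·4630/60 = 484.9 rad/s, so T = P/ω = 133×10³ / 484.9 = 274.3 N·m.
For a solid shaft τ_max = 16T/(πd³), so d = (16T/(π τ_allow))^(1/3) = (16·274.3/(π·1.28×10^8))^(1/3) = 0.02218 m.

22.2 mm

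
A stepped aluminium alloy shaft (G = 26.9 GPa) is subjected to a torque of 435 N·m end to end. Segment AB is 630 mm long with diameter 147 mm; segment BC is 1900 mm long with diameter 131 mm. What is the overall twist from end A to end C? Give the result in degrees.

J_AB = π(0.147)⁴/32 = 4.58×10^-5 m⁴; J_BC = π(0.131)⁴/32 = 2.89×10^-5 m⁴.
θ = (T/G)·Σ L_i/J_i = (435.0/26.9×10⁹)·(0.630/4.58×10^-5 + 1.90/2.89×10^-5) = 1.285×10^-3 rad.

0.0736°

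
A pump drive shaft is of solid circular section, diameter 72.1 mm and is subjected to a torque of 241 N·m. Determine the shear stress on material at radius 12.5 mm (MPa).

1.14 MPa

J = πd⁴/32 = π(0.0721)⁴/32 = 2.653×10^-6 m⁴.
Shear stress varies linearly with radius: τ = T·r/J = 241.0 × 0.0125 / 2.653×10^-6 = 1.135×10^6 Pa.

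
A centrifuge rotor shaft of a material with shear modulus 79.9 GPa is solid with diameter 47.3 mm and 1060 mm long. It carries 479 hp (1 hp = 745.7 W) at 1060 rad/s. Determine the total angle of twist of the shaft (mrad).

9.10 mrad

ω = 1060 rad/s, so T = P/ω = 479×745.7 / 1060 = 337.0 N·m.
J = πd⁴/32 = π(0.0473)⁴/32 = 4.914×10^-7 m⁴.
θ = T·L/(G·J) = 337.0 × 1.06 / (79.9×10⁹ × 4.914×10^-7) = 9.097×10^-3 rad.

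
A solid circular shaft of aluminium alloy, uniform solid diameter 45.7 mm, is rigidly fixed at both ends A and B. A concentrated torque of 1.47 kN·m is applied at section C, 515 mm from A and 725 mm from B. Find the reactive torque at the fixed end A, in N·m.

With uniform GJ and both ends fixed, compatibility θ_AC = θ_CB gives T_A·a = T_B·b, together with T_A + T_B = T₀.
T_A = T₀·b/(a+b) = 1470·725/1240 = 859.5 N·m; T_B = 610.5 N·m.

859 N·m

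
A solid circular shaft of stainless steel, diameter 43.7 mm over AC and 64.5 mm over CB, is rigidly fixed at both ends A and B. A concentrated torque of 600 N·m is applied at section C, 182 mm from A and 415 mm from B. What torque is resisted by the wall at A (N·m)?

Compatibility: T_A·a/J_AC = T_B·b/J_CB with T_A + T_B = T₀.
J_AC = 3.58×10^-7 m⁴, J_CB = 1.70×10^-6 m⁴, so T_A = T₀·(J_AC/a)/((J_AC/a)+(J_CB/b)) = 194.7 N·m, T_B = 405.3 N·m.

195 N·m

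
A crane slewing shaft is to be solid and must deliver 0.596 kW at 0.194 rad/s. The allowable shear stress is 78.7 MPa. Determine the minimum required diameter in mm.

58.4 mm

ω = 0.194 rad/s, so T = P/ω = 0.596×10³ / 0.1940 = 3072 N·m.
For a solid shaft τ_max = 16T/(πd³), so d = (16T/(π τ_allow))^(1/3) = (16·3072/(π·7.87×10^7))^(1/3) = 0.05836 m.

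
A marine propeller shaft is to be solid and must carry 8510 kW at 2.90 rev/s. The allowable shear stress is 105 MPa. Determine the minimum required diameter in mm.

283 mm

ω = 2π·2.90 = 18.22 rad/s, so T = P/ω = 8510×10³ / 18.22 = 467000 N·m.
For a solid shaft τ_max = 16T/(πd³), so d = (16T/(π τ_allow))^(1/3) = (16·467000/(π·1.05×10^8))^(1/3) = 0.2830 m.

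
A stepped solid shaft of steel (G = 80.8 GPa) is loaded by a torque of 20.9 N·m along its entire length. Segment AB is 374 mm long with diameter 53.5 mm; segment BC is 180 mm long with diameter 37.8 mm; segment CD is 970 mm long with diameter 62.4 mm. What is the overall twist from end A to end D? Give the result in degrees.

J_AB = π(0.0535)⁴/32 = 8.04×10^-7 m⁴; J_BC = π(0.0378)⁴/32 = 2.00×10^-7 m⁴; J_CD = π(0.0624)⁴/32 = 1.49×10^-6 m⁴.
θ = (T/G)·Σ L_i/J_i = (20.90/80.8×10⁹)·(0.374/8.04×10^-7 + 0.180/2.00×10^-7 + 0.970/1.49×10^-6) = 5.211×10^-4 rad.

0.0299°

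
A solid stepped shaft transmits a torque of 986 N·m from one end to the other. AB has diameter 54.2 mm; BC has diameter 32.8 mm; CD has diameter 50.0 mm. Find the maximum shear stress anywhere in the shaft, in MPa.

Under the same torque, τ_max = 16T/(πd³) is largest where d is smallest — segment BC (d = 32.8 mm).
τ_max = 16·986.0/(π·(0.0328)³) = 1.423×10^8 Pa.

142 MPa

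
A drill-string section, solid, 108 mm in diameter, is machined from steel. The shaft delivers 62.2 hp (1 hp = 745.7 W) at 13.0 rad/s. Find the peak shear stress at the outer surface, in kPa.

14400 kPa

ω = 13.0 rad/s, so T = P/ω = 62.2×745.7 / 13.00 = 3568 N·m.
J = πd⁴/32 = π(0.108)⁴/32 = 1.336×10^-5 m⁴.
τ_max = T·r/J = 3568 × 0.0540 / 1.336×10^-5 = 1.442×10^7 Pa.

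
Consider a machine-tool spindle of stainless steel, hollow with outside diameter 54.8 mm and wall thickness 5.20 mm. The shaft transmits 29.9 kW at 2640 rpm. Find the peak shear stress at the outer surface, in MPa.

ω = 2π·2640/60 = 276.5 rad/s, so T = P/ω = 29.9×10³ / 276.5 = 108.2 N·m.
J = π(d_o⁴ − d_i⁴)/32 = π(0.0548⁴ − 0.0444⁴)/32 = 5.038×10^-7 m⁴.
τ_max = T·r/J = 108.2 × 0.0274 / 5.038×10^-7 = 5.882×10^6 Pa.

5.88 MPa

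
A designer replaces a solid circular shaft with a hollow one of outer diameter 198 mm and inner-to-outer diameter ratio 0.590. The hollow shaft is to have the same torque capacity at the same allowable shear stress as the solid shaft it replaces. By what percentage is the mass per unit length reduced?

28.9 %

Equal τ_max and T ⇒ the solid shaft needs d_s³ = d_o³(1−k⁴), so d_s = 198·(1−0.590⁴)^(1/3) = 189.7 mm.
Area ratio A_h/A_s = d_o²(1−k²)/d_s² = (1−k²)/(1−k⁴)^(2/3) = 0.7105.
Mass saving = 1 − 0.7105 = 28.9 %.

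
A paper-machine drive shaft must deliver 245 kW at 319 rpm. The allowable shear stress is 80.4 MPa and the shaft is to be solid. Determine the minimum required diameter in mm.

77.4 mm

ω = 2π·319/60 = 33.41 rad/s, so T = P/ω = 245×10³ / 33.41 = 7334 N·m.
For a solid shaft τ_max = 16T/(πd³), so d = (16T/(π τ_allow))^(1/3) = (16·7334/(π·8.04×10^7))^(1/3) = 0.07745 m.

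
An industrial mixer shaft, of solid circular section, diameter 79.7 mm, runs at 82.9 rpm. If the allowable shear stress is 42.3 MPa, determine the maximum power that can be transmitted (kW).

36.5 kW

J = πd⁴/32 = π(0.0797)⁴/32 = 3.961×10^-6 m⁴.
T_max = τ_allow·J/r = 4.23×10^7 × 3.961×10^-6 / 0.0399 = 4205 N·m.
ω = 2π·82.9/60 = 8.681 rad/s, so P_max = T_max·ω = 3.650×10^4 W.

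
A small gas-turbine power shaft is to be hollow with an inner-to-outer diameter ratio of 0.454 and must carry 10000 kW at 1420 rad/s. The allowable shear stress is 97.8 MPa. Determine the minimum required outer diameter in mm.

ω = 1420 rad/s, so T = P/ω = 10000×10³ / 1420 = 7042 N·m.
For a hollow shaft with d_i/d_o = 0.454: τ_max = 16T/(π d_o³ (1−k⁴)), so d_o = [16T/(π τ_allow (1−k⁴))]^(1/3) = [16·7042/(π·9.78×10^7·0.9575)]^(1/3) = 0.07262 m.

72.6 mm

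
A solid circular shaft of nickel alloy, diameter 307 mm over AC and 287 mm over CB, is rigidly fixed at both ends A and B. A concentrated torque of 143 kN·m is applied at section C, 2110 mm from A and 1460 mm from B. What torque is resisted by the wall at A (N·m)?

Compatibility: T_A·a/J_AC = T_B·b/J_CB with T_A + T_B = T₀.
J_AC = 8.72×10^-4 m⁴, J_CB = 6.66×10^-4 m⁴, so T_A = T₀·(J_AC/a)/((J_AC/a)+(J_CB/b)) = 67970 N·m, T_B = 75030 N·m.

68000 N·m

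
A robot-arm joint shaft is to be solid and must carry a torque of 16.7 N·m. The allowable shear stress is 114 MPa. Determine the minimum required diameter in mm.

9.07 mm

For a solid shaft τ_max = 16T/(πd³), so d = (16T/(π τ_allow))^(1/3) = (16·16.70/(π·1.14×10^8))^(1/3) = 0.009070 m.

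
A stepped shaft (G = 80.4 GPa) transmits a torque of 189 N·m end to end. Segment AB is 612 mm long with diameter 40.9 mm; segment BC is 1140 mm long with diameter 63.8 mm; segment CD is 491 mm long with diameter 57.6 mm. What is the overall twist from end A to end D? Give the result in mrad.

7.95 mrad

J_AB = π(0.0409)⁴/32 = 2.75×10^-7 m⁴; J_BC = π(0.0638)⁴/32 = 1.63×10^-6 m⁴; J_CD = π(0.0576)⁴/32 = 1.08×10^-6 m⁴.
θ = (T/G)·Σ L_i/J_i = (189.0/80.4×10⁹)·(0.612/2.75×10^-7 + 1.14/1.63×10^-6 + 0.491/1.08×10^-6) = 7.952×10^-3 rad.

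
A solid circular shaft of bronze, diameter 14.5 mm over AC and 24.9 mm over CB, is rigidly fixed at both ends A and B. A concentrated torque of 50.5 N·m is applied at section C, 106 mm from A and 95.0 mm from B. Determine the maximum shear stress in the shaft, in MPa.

Compatibility: T_A·a/J_AC = T_B·b/J_CB with T_A + T_B = T₀.
J_AC = 4.34×10^-9 m⁴, J_CB = 3.77×10^-8 m⁴, so T_A = T₀·(J_AC/a)/((J_AC/a)+(J_CB/b)) = 4.718 N·m, T_B = 45.78 N·m.
τ in each portion: τ_AC = 7.88×10^6 Pa, τ_CB = 1.51×10^7 Pa; maximum is in CB.
τ_max = T_CB·r/J = 45.78·0.0124/3.77×10^-8 = 1.510×10^7 Pa.

15.1 MPa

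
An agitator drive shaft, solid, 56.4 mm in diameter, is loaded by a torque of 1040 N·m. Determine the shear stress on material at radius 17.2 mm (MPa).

J = πd⁴/32 = π(0.0564)⁴/32 = 9.934×10^-7 m⁴.
Shear stress varies linearly with radius: τ = T·r/J = 1040 × 0.0172 / 9.934×10^-7 = 1.801×10^7 Pa.

18.0 MPa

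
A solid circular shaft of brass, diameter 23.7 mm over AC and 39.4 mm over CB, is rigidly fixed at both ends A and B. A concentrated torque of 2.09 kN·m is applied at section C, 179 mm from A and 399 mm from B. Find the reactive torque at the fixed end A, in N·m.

472 N·m

Compatibility: T_A·a/J_AC = T_B·b/J_CB with T_A + T_B = T₀.
J_AC = 3.10×10^-8 m⁴, J_CB = 2.37×10^-7 m⁴, so T_A = T₀·(J_AC/a)/((J_AC/a)+(J_CB/b)) = 472.1 N·m, T_B = 1618 N·m.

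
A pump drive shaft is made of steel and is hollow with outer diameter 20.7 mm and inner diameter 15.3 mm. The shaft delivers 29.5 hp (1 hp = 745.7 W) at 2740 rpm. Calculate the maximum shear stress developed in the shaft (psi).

ω = 2π·2740/60 = 286.9 rad/s, so T = P/ω = 29.5×745.7 / 286.9 = 76.67 N·m.
J = π(d_o⁴ − d_i⁴)/32 = π(0.0207⁴ − 0.0153⁴)/32 = 1.265×10^-8 m⁴.
τ_max = T·r/J = 76.67 × 0.0103 / 1.265×10^-8 = 6.275×10^7 Pa.

9100 psi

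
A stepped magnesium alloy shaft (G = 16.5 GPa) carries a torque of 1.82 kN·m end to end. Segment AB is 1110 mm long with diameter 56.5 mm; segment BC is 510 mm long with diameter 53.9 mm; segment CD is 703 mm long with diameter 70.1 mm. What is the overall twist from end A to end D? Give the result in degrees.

J_AB = π(0.0565)⁴/32 = 1.00×10^-6 m⁴; J_BC = π(0.0539)⁴/32 = 8.29×10^-7 m⁴; J_CD = π(0.0701)⁴/32 = 2.37×10^-6 m⁴.
θ = (T/G)·Σ L_i/J_i = (1820/16.5×10⁹)·(1.11/1.00×10^-6 + 0.510/8.29×10^-7 + 0.703/2.37×10^-6) = 0.2230 rad.

12.8°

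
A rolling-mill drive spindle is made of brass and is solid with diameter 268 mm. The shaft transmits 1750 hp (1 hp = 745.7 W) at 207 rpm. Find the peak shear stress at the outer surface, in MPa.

ω = 2π·207/60 = 21.68 rad/s, so T = P/ω = 1750×745.7 / 21.68 = 60200 N·m.
J = πd⁴/32 = π(0.268)⁴/32 = 5.065×10^-4 m⁴.
τ_max = T·r/J = 60200 × 0.134 / 5.065×10^-4 = 1.593×10^7 Pa.

15.9 MPa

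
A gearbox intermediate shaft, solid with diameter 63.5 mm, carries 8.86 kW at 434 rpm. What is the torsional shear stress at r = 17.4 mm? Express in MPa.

ω = 2π·434/60 = 45.45 rad/s, so T = P/ω = 8.86×10³ / 45.45 = 194.9 N·m.
J = πd⁴/32 = π(0.0635)⁴/32 = 1.596×10^-6 m⁴.
Shear stress varies linearly with radius: τ = T·r/J = 194.9 × 0.0174 / 1.596×10^-6 = 2.125×10^6 Pa.

2.13 MPa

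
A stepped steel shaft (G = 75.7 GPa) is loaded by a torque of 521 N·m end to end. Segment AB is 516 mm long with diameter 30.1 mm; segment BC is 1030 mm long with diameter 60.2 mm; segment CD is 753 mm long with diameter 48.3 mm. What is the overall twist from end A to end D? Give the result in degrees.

J_AB = π(0.0301)⁴/32 = 8.06×10^-8 m⁴; J_BC = π(0.0602)⁴/32 = 1.29×10^-6 m⁴; J_CD = π(0.0483)⁴/32 = 5.34×10^-7 m⁴.
θ = (T/G)·Σ L_i/J_i = (521.0/75.7×10⁹)·(0.516/8.06×10^-8 + 1.03/1.29×10^-6 + 0.753/5.34×10^-7) = 0.05927 rad.

3.40°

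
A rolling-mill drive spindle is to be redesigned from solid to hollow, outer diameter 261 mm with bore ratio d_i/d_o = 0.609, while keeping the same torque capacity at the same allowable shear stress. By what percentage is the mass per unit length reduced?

30.6 %

Equal τ_max and T ⇒ the solid shaft needs d_s³ = d_o³(1−k⁴), so d_s = 261·(1−0.609⁴)^(1/3) = 248.4 mm.
Area ratio A_h/A_s = d_o²(1−k²)/d_s² = (1−k²)/(1−k⁴)^(2/3) = 0.6943.
Mass saving = 1 − 0.6943 = 30.6 %.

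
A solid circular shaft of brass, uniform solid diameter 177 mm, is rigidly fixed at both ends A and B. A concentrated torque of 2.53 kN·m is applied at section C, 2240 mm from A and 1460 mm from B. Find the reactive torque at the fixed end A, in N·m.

998 N·m

With uniform GJ and both ends fixed, compatibility θ_AC = θ_CB gives T_A·a = T_B·b, together with T_A + T_B = T₀.
T_A = T₀·b/(a+b) = 2530·1460/3700 = 998.3 N·m; T_B = 1532 N·m.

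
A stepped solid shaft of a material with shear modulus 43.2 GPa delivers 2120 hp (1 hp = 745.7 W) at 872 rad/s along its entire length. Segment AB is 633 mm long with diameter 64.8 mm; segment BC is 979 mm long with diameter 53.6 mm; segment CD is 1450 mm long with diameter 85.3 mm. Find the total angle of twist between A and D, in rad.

0.0778 rad

ω = 872 rad/s, so T = P/ω = 2120×745.7 / 872.0 = 1813 N·m.
J_AB = π(0.0648)⁴/32 = 1.73×10^-6 m⁴; J_BC = π(0.0536)⁴/32 = 8.10×10^-7 m⁴; J_CD = π(0.0853)⁴/32 = 5.20×10^-6 m⁴.
θ = (T/G)·Σ L_i/J_i = (1813/43.2×10⁹)·(0.633/1.73×10^-6 + 0.979/8.10×10^-7 + 1.45/5.20×10^-6) = 0.07776 rad.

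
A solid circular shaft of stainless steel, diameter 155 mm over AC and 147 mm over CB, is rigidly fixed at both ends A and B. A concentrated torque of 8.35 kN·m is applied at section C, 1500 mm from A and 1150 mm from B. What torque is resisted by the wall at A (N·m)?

4060 N·m

Compatibility: T_A·a/J_AC = T_B·b/J_CB with T_A + T_B = T₀.
J_AC = 5.67×10^-5 m⁴, J_CB = 4.58×10^-5 m⁴, so T_A = T₀·(J_AC/a)/((J_AC/a)+(J_CB/b)) = 4063 N·m, T_B = 4287 N·m.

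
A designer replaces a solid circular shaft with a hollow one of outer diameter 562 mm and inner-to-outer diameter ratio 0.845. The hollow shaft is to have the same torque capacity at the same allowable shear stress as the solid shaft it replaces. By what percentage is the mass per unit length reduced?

54.0 %

Equal τ_max and T ⇒ the solid shaft needs d_s³ = d_o³(1−k⁴), so d_s = 562·(1−0.845⁴)^(1/3) = 443.1 mm.
Area ratio A_h/A_s = d_o²(1−k²)/d_s² = (1−k²)/(1−k⁴)^(2/3) = 0.4600.
Mass saving = 1 − 0.4600 = 54.0 %.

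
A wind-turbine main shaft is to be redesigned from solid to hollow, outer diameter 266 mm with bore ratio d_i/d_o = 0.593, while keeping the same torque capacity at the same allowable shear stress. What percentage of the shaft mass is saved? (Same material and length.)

Equal τ_max and T ⇒ the solid shaft needs d_s³ = d_o³(1−k⁴), so d_s = 266·(1−0.593⁴)^(1/3) = 254.5 mm.
Area ratio A_h/A_s = d_o²(1−k²)/d_s² = (1−k²)/(1−k⁴)^(2/3) = 0.7080.
Mass saving = 1 − 0.7080 = 29.2 %.

29.2 %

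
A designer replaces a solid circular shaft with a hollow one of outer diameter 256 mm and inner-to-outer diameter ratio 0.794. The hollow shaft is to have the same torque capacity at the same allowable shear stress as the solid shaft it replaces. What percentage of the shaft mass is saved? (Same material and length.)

Equal τ_max and T ⇒ the solid shaft needs d_s³ = d_o³(1−k⁴), so d_s = 256·(1−0.794⁴)^(1/3) = 216.2 mm.
Area ratio A_h/A_s = d_o²(1−k²)/d_s² = (1−k²)/(1−k⁴)^(2/3) = 0.5180.
Mass saving = 1 − 0.5180 = 48.2 %.

48.2 %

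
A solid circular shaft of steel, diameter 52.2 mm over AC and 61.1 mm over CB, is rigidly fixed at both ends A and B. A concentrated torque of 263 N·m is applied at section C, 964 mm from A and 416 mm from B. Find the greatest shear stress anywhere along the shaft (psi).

692 psi

Compatibility: T_A·a/J_AC = T_B·b/J_CB with T_A + T_B = T₀.
J_AC = 7.29×10^-7 m⁴, J_CB = 1.37×10^-6 m⁴, so T_A = T₀·(J_AC/a)/((J_AC/a)+(J_CB/b)) = 49.16 N·m, T_B = 213.8 N·m.
τ in each portion: τ_AC = 1.76×10^6 Pa, τ_CB = 4.77×10^6 Pa; maximum is in CB.
τ_max = T_CB·r/J = 213.8·0.0306/1.37×10^-6 = 4.775×10^6 Pa.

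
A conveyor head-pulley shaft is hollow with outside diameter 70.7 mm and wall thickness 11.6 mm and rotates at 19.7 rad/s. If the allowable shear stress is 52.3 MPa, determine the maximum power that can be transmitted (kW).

56.9 kW

J = π(d_o⁴ − d_i⁴)/32 = π(0.0707⁴ − 0.0475⁴)/32 = 1.953×10^-6 m⁴.
T_max = τ_allow·J/r = 5.23×10^7 × 1.953×10^-6 / 0.0353 = 2890 N·m.
ω = 19.7 rad/s, so P_max = T_max·ω = 5.693×10^4 W.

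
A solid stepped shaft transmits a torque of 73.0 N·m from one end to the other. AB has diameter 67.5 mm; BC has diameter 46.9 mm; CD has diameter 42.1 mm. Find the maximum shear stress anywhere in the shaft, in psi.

Under the same torque, τ_max = 16T/(πd³) is largest where d is smallest — segment CD (d = 42.1 mm).
τ_max = 16·73.00/(π·(0.0421)³) = 4.982×10^6 Pa.

723 psi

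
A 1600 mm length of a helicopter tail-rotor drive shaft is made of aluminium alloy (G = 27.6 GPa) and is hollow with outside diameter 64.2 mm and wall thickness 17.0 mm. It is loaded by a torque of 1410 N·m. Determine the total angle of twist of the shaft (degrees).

2.95°

J = π(d_o⁴ − d_i⁴)/32 = π(0.0642⁴ − 0.0302⁴)/32 = 1.586×10^-6 m⁴.
θ = T·L/(G·J) = 1410 × 1.60 / (27.6×10⁹ × 1.586×10^-6) = 0.05153 rad.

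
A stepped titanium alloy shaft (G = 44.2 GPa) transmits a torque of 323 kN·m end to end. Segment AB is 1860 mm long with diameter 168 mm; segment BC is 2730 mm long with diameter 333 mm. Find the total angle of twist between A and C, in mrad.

J_AB = π(0.168)⁴/32 = 7.82×10^-5 m⁴; J_BC = π(0.333)⁴/32 = 1.21×10^-3 m⁴.
θ = (T/G)·Σ L_i/J_i = (323000/44.2×10⁹)·(1.86/7.82×10^-5 + 2.73/1.21×10^-3) = 0.1903 rad.

190 mrad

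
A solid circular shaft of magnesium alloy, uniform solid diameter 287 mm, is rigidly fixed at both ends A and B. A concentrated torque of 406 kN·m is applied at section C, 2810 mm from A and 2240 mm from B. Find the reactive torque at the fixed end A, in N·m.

180000 N·m

With uniform GJ and both ends fixed, compatibility θ_AC = θ_CB gives T_A·a = T_B·b, together with T_A + T_B = T₀.
T_A = T₀·b/(a+b) = 406000·2240/5050 = 180100 N·m; T_B = 225900 N·m.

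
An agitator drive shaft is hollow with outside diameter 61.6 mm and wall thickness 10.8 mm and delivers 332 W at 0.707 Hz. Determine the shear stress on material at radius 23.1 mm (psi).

ω = 2π·0.707 = 4.442 rad/s, so T = P/ω = 332 / 4.442 = 74.74 N·m.
J = π(d_o⁴ − d_i⁴)/32 = π(0.0616⁴ − 0.0400⁴)/32 = 1.162×10^-6 m⁴.
Shear stress varies linearly with radius: τ = T·r/J = 74.74 × 0.0231 / 1.162×10^-6 = 1.485×10^6 Pa.

215 psi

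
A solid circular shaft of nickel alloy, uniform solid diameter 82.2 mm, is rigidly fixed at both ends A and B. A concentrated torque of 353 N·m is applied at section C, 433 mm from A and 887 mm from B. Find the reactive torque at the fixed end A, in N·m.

237 N·m

With uniform GJ and both ends fixed, compatibility θ_AC = θ_CB gives T_A·a = T_B·b, together with T_A + T_B = T₀.
T_A = T₀·b/(a+b) = 353.0·887/1320 = 237.2 N·m; T_B = 115.8 N·m.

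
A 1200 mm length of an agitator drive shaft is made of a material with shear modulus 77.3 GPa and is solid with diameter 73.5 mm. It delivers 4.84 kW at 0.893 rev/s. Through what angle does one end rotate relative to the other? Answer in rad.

ω = 2π·0.893 = 5.611 rad/s, so T = P/ω = 4.84×10³ / 5.611 = 862.6 N·m.
J = πd⁴/32 = π(0.0735)⁴/32 = 2.865×10^-6 m⁴.
θ = T·L/(G·J) = 862.6 × 1.20 / (77.3×10⁹ × 2.865×10^-6) = 4.674×10^-3 rad.

0.00467 rad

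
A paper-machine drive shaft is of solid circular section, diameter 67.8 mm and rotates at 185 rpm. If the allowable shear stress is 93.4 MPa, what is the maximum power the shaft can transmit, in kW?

J = πd⁴/32 = π(0.0678)⁴/32 = 2.075×10^-6 m⁴.
T_max = τ_allow·J/r = 9.34×10^7 × 2.075×10^-6 / 0.0339 = 5716 N·m.
ω = 2π·185/60 = 19.37 rad/s, so P_max = T_max·ω = 1.107×10^5 W.

111 kW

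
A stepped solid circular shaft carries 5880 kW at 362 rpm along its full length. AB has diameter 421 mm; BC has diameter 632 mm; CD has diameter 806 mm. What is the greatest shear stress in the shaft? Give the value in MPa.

ω = 2π·362/60 = 37.91 rad/s, so T = P/ω = 5880×10³ / 37.91 = 155100 N·m.
Under the same torque, τ_max = 16T/(πd³) is largest where d is smallest — segment AB (d = 421 mm).
τ_max = 16·155100/(π·(0.421)³) = 1.059×10^7 Pa.

10.6 MPa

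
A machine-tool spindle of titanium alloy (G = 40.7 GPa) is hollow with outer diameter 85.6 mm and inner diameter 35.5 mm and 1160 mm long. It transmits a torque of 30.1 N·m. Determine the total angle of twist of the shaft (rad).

1.68e-4 rad

J = π(d_o⁴ − d_i⁴)/32 = π(0.0856⁴ − 0.0355⁴)/32 = 5.115×10^-6 m⁴.
θ = T·L/(G·J) = 30.10 × 1.16 / (40.7×10⁹ × 5.115×10^-6) = 1.677×10^-4 rad.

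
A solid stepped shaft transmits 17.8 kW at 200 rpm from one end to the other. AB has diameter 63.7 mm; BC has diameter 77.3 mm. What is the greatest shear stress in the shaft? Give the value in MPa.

ω = 2π·200/60 = 20.94 rad/s, so T = P/ω = 17.8×10³ / 20.94 = 849.9 N·m.
Under the same torque, τ_max = 16T/(πd³) is largest where d is smallest — segment AB (d = 63.7 mm).
τ_max = 16·849.9/(π·(0.0637)³) = 1.675×10^7 Pa.

16.7 MPa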